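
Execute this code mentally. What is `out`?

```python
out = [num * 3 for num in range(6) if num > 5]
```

Let's trace through this code step by step.

Initialize: out = [num * 3 for num in range(6) if num > 5]

After execution: out = []
[]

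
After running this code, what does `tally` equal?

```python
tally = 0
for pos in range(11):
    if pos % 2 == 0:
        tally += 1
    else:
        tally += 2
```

Let's trace through this code step by step.

Initialize: tally = 0
Entering loop: for pos in range(11):

After execution: tally = 16
16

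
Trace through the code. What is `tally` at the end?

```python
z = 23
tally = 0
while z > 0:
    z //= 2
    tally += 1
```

Let's trace through this code step by step.

Initialize: z = 23
Initialize: tally = 0
Entering loop: while z > 0:

After execution: tally = 5
5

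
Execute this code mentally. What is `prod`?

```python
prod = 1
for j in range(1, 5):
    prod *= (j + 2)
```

Let's trace through this code step by step.

Initialize: prod = 1
Entering loop: for j in range(1, 5):

After execution: prod = 360
360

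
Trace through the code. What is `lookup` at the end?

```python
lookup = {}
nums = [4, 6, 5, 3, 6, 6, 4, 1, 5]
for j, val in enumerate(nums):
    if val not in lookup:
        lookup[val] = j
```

Let's trace through this code step by step.

Initialize: lookup = {}
Initialize: nums = [4, 6, 5, 3, 6, 6, 4, 1, 5]
Entering loop: for j, val in enumerate(nums):

After execution: lookup = {4: 0, 6: 1, 5: 2, 3: 3, 1: 7}
{4: 0, 6: 1, 5: 2, 3: 3, 1: 7}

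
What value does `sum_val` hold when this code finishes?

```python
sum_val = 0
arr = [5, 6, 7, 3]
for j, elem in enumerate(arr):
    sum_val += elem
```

Let's trace through this code step by step.

Initialize: sum_val = 0
Initialize: arr = [5, 6, 7, 3]
Entering loop: for j, elem in enumerate(arr):

After execution: sum_val = 21
21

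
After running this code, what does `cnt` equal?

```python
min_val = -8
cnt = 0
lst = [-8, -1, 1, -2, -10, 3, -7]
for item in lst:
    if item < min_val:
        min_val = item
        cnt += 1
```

Let's trace through this code step by step.

Initialize: min_val = -8
Initialize: cnt = 0
Initialize: lst = [-8, -1, 1, -2, -10, 3, -7]
Entering loop: for item in lst:

After execution: cnt = 1
1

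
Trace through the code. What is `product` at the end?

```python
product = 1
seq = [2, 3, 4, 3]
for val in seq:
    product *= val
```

Let's trace through this code step by step.

Initialize: product = 1
Initialize: seq = [2, 3, 4, 3]
Entering loop: for val in seq:

After execution: product = 72
72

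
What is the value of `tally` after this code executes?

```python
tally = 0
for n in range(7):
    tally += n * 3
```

Let's trace through this code step by step.

Initialize: tally = 0
Entering loop: for n in range(7):

After execution: tally = 63
63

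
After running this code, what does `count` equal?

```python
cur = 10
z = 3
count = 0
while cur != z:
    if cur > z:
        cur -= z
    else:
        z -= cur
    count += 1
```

Let's trace through this code step by step.

Initialize: cur = 10
Initialize: z = 3
Initialize: count = 0
Entering loop: while cur != z:

After execution: count = 5
5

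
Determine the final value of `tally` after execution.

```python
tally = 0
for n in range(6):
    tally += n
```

Let's trace through this code step by step.

Initialize: tally = 0
Entering loop: for n in range(6):

After execution: tally = 15
15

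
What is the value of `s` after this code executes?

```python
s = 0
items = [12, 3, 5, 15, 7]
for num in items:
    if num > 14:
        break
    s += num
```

Let's trace through this code step by step.

Initialize: s = 0
Initialize: items = [12, 3, 5, 15, 7]
Entering loop: for num in items:

After execution: s = 20
20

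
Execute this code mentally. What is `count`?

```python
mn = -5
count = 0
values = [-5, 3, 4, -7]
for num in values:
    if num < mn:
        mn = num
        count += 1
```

Let's trace through this code step by step.

Initialize: mn = -5
Initialize: count = 0
Initialize: values = [-5, 3, 4, -7]
Entering loop: for num in values:

After execution: count = 1
1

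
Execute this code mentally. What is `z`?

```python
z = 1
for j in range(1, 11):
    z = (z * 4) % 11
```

Let's trace through this code step by step.

Initialize: z = 1
Entering loop: for j in range(1, 11):

After execution: z = 1
1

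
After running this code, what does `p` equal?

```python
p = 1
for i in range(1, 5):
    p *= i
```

Let's trace through this code step by step.

Initialize: p = 1
Entering loop: for i in range(1, 5):

After execution: p = 24
24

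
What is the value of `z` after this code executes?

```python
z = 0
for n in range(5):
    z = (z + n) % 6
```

Let's trace through this code step by step.

Initialize: z = 0
Entering loop: for n in range(5):

After execution: z = 4
4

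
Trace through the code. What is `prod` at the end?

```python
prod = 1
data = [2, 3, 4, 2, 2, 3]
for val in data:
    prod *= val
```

Let's trace through this code step by step.

Initialize: prod = 1
Initialize: data = [2, 3, 4, 2, 2, 3]
Entering loop: for val in data:

After execution: prod = 288
288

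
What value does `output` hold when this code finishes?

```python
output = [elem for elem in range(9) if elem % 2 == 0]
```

Let's trace through this code step by step.

Initialize: output = [elem for elem in range(9) if elem % 2 == 0]

After execution: output = [0, 2, 4, 6, 8]
[0, 2, 4, 6, 8]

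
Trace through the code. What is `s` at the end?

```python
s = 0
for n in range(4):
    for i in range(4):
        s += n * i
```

Let's trace through this code step by step.

Initialize: s = 0
Entering loop: for n in range(4):

After execution: s = 36
36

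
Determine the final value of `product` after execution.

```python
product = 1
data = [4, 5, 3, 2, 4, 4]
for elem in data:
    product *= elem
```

Let's trace through this code step by step.

Initialize: product = 1
Initialize: data = [4, 5, 3, 2, 4, 4]
Entering loop: for elem in data:

After execution: product = 1920
1920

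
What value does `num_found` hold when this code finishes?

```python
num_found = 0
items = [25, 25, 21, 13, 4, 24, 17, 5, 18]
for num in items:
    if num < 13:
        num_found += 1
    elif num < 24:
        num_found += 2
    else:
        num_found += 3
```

Let's trace through this code step by step.

Initialize: num_found = 0
Initialize: items = [25, 25, 21, 13, 4, 24, 17, 5, 18]
Entering loop: for num in items:

After execution: num_found = 19
19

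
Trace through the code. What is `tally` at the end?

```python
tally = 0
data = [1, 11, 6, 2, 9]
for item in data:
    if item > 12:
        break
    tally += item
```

Let's trace through this code step by step.

Initialize: tally = 0
Initialize: data = [1, 11, 6, 2, 9]
Entering loop: for item in data:

After execution: tally = 29
29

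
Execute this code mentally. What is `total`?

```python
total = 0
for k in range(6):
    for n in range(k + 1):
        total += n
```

Let's trace through this code step by step.

Initialize: total = 0
Entering loop: for k in range(6):

After execution: total = 35
35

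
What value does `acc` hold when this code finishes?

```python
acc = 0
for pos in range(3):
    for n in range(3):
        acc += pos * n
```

Let's trace through this code step by step.

Initialize: acc = 0
Entering loop: for pos in range(3):

After execution: acc = 9
9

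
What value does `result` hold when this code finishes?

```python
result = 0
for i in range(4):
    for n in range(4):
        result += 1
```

Let's trace through this code step by step.

Initialize: result = 0
Entering loop: for i in range(4):

After execution: result = 16
16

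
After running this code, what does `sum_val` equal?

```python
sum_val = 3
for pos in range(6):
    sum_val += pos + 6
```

Let's trace through this code step by step.

Initialize: sum_val = 3
Entering loop: for pos in range(6):

After execution: sum_val = 54
54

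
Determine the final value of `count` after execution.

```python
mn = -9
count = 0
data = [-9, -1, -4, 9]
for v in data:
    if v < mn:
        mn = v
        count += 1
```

Let's trace through this code step by step.

Initialize: mn = -9
Initialize: count = 0
Initialize: data = [-9, -1, -4, 9]
Entering loop: for v in data:

After execution: count = 0
0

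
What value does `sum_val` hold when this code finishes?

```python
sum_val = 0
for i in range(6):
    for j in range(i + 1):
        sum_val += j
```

Let's trace through this code step by step.

Initialize: sum_val = 0
Entering loop: for i in range(6):

After execution: sum_val = 35
35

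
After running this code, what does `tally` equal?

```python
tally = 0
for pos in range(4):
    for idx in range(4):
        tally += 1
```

Let's trace through this code step by step.

Initialize: tally = 0
Entering loop: for pos in range(4):

After execution: tally = 16
16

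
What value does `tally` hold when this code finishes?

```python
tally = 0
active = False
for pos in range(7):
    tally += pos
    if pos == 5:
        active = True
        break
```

Let's trace through this code step by step.

Initialize: tally = 0
Initialize: active = False
Entering loop: for pos in range(7):

After execution: tally = 15
15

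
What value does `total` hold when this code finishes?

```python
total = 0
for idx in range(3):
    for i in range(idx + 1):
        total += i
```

Let's trace through this code step by step.

Initialize: total = 0
Entering loop: for idx in range(3):

After execution: total = 4
4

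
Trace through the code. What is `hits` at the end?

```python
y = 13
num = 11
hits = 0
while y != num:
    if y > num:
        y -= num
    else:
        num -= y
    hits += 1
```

Let's trace through this code step by step.

Initialize: y = 13
Initialize: num = 11
Initialize: hits = 0
Entering loop: while y != num:

After execution: hits = 7
7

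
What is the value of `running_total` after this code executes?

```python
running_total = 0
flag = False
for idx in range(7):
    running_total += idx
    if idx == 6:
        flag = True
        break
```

Let's trace through this code step by step.

Initialize: running_total = 0
Initialize: flag = False
Entering loop: for idx in range(7):

After execution: running_total = 21
21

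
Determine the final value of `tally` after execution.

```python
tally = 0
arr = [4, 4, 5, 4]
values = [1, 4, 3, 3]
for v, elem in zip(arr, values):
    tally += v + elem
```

Let's trace through this code step by step.

Initialize: tally = 0
Initialize: arr = [4, 4, 5, 4]
Initialize: values = [1, 4, 3, 3]
Entering loop: for v, elem in zip(arr, values):

After execution: tally = 28
28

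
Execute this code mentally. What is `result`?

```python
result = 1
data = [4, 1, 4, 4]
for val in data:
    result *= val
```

Let's trace through this code step by step.

Initialize: result = 1
Initialize: data = [4, 1, 4, 4]
Entering loop: for val in data:

After execution: result = 64
64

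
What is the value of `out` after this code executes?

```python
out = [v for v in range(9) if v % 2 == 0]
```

Let's trace through this code step by step.

Initialize: out = [v for v in range(9) if v % 2 == 0]

After execution: out = [0, 2, 4, 6, 8]
[0, 2, 4, 6, 8]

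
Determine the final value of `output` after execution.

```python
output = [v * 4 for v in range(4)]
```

Let's trace through this code step by step.

Initialize: output = [v * 4 for v in range(4)]

After execution: output = [0, 4, 8, 12]
[0, 4, 8, 12]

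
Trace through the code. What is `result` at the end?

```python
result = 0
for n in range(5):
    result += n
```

Let's trace through this code step by step.

Initialize: result = 0
Entering loop: for n in range(5):

After execution: result = 10
10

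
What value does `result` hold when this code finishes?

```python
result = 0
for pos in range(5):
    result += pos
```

Let's trace through this code step by step.

Initialize: result = 0
Entering loop: for pos in range(5):

After execution: result = 10
10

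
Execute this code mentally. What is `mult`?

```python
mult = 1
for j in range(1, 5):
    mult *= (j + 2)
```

Let's trace through this code step by step.

Initialize: mult = 1
Entering loop: for j in range(1, 5):

After execution: mult = 360
360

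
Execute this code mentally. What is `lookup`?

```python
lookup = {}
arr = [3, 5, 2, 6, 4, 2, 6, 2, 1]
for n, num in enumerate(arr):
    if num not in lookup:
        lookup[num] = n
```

Let's trace through this code step by step.

Initialize: lookup = {}
Initialize: arr = [3, 5, 2, 6, 4, 2, 6, 2, 1]
Entering loop: for n, num in enumerate(arr):

After execution: lookup = {3: 0, 5: 1, 2: 2, 6: 3, 4: 4, 1: 8}
{3: 0, 5: 1, 2: 2, 6: 3, 4: 4, 1: 8}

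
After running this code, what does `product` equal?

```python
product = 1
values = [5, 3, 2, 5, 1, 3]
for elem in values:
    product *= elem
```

Let's trace through this code step by step.

Initialize: product = 1
Initialize: values = [5, 3, 2, 5, 1, 3]
Entering loop: for elem in values:

After execution: product = 450
450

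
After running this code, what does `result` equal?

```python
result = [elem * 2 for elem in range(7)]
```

Let's trace through this code step by step.

Initialize: result = [elem * 2 for elem in range(7)]

After execution: result = [0, 2, 4, 6, 8, 10, 12]
[0, 2, 4, 6, 8, 10, 12]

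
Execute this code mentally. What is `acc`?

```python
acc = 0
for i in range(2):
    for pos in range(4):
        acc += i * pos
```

Let's trace through this code step by step.

Initialize: acc = 0
Entering loop: for i in range(2):

After execution: acc = 6
6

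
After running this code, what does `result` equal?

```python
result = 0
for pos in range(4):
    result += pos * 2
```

Let's trace through this code step by step.

Initialize: result = 0
Entering loop: for pos in range(4):

After execution: result = 12
12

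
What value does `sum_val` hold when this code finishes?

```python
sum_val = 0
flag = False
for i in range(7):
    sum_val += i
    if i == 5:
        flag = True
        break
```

Let's trace through this code step by step.

Initialize: sum_val = 0
Initialize: flag = False
Entering loop: for i in range(7):

After execution: sum_val = 15
15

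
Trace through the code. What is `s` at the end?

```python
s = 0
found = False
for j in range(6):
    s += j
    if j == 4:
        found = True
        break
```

Let's trace through this code step by step.

Initialize: s = 0
Initialize: found = False
Entering loop: for j in range(6):

After execution: s = 10
10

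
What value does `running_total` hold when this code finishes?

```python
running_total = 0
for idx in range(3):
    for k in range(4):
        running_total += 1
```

Let's trace through this code step by step.

Initialize: running_total = 0
Entering loop: for idx in range(3):

After execution: running_total = 12
12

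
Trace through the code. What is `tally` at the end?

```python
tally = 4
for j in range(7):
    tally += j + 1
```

Let's trace through this code step by step.

Initialize: tally = 4
Entering loop: for j in range(7):

After execution: tally = 32
32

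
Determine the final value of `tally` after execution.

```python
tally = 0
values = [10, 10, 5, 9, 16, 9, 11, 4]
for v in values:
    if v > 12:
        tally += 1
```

Let's trace through this code step by step.

Initialize: tally = 0
Initialize: values = [10, 10, 5, 9, 16, 9, 11, 4]
Entering loop: for v in values:

After execution: tally = 1
1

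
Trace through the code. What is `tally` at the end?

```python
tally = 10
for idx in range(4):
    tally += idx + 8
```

Let's trace through this code step by step.

Initialize: tally = 10
Entering loop: for idx in range(4):

After execution: tally = 48
48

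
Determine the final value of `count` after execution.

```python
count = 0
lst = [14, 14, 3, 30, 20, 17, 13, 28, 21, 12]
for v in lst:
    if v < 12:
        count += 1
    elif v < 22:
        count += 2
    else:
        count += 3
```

Let's trace through this code step by step.

Initialize: count = 0
Initialize: lst = [14, 14, 3, 30, 20, 17, 13, 28, 21, 12]
Entering loop: for v in lst:

After execution: count = 21
21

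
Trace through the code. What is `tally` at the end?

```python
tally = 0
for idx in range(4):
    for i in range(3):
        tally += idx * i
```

Let's trace through this code step by step.

Initialize: tally = 0
Entering loop: for idx in range(4):

After execution: tally = 18
18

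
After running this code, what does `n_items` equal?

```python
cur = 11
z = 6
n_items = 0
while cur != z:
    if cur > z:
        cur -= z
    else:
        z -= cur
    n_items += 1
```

Let's trace through this code step by step.

Initialize: cur = 11
Initialize: z = 6
Initialize: n_items = 0
Entering loop: while cur != z:

After execution: n_items = 6
6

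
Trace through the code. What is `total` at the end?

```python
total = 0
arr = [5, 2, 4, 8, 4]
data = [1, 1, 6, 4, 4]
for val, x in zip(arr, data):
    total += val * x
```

Let's trace through this code step by step.

Initialize: total = 0
Initialize: arr = [5, 2, 4, 8, 4]
Initialize: data = [1, 1, 6, 4, 4]
Entering loop: for val, x in zip(arr, data):

After execution: total = 79
79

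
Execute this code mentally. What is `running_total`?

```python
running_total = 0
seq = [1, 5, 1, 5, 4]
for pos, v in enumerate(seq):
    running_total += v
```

Let's trace through this code step by step.

Initialize: running_total = 0
Initialize: seq = [1, 5, 1, 5, 4]
Entering loop: for pos, v in enumerate(seq):

After execution: running_total = 16
16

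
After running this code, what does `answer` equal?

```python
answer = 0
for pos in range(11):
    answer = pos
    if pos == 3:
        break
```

Let's trace through this code step by step.

Initialize: answer = 0
Entering loop: for pos in range(11):

After execution: answer = 3
3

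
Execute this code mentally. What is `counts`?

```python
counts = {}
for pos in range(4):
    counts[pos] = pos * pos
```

Let's trace through this code step by step.

Initialize: counts = {}
Entering loop: for pos in range(4):

After execution: counts = {0: 0, 1: 1, 2: 4, 3: 9}
{0: 0, 1: 1, 2: 4, 3: 9}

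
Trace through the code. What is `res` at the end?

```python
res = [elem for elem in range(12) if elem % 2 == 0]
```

Let's trace through this code step by step.

Initialize: res = [elem for elem in range(12) if elem % 2 == 0]

After execution: res = [0, 2, 4, 6, 8, 10]
[0, 2, 4, 6, 8, 10]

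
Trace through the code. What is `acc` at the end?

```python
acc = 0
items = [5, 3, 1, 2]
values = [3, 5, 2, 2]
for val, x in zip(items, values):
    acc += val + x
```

Let's trace through this code step by step.

Initialize: acc = 0
Initialize: items = [5, 3, 1, 2]
Initialize: values = [3, 5, 2, 2]
Entering loop: for val, x in zip(items, values):

After execution: acc = 23
23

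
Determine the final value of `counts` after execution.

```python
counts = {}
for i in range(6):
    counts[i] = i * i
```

Let's trace through this code step by step.

Initialize: counts = {}
Entering loop: for i in range(6):

After execution: counts = {0: 0, 1: 1, 2: 4, 3: 9, 4: 16, 5: 25}
{0: 0, 1: 1, 2: 4, 3: 9, 4: 16, 5: 25}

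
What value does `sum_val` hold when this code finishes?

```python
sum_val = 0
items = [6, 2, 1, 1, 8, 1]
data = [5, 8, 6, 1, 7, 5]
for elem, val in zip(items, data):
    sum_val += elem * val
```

Let's trace through this code step by step.

Initialize: sum_val = 0
Initialize: items = [6, 2, 1, 1, 8, 1]
Initialize: data = [5, 8, 6, 1, 7, 5]
Entering loop: for elem, val in zip(items, data):

After execution: sum_val = 114
114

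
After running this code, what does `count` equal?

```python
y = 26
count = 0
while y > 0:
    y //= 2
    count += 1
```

Let's trace through this code step by step.

Initialize: y = 26
Initialize: count = 0
Entering loop: while y > 0:

After execution: count = 5
5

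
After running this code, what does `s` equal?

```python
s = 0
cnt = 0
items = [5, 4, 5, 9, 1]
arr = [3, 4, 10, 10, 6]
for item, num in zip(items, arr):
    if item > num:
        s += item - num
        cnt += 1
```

Let's trace through this code step by step.

Initialize: s = 0
Initialize: cnt = 0
Initialize: items = [5, 4, 5, 9, 1]
Initialize: arr = [3, 4, 10, 10, 6]
Entering loop: for item, num in zip(items, arr):

After execution: s = 2
2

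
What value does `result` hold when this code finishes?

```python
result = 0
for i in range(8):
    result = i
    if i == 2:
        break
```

Let's trace through this code step by step.

Initialize: result = 0
Entering loop: for i in range(8):

After execution: result = 2
2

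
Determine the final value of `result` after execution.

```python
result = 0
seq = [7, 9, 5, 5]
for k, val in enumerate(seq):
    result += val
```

Let's trace through this code step by step.

Initialize: result = 0
Initialize: seq = [7, 9, 5, 5]
Entering loop: for k, val in enumerate(seq):

After execution: result = 26
26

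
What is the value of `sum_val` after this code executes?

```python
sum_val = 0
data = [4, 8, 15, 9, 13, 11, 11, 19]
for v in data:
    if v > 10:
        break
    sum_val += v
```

Let's trace through this code step by step.

Initialize: sum_val = 0
Initialize: data = [4, 8, 15, 9, 13, 11, 11, 19]
Entering loop: for v in data:

After execution: sum_val = 12
12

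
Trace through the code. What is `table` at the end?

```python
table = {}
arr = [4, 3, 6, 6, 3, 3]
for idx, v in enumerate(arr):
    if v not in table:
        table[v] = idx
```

Let's trace through this code step by step.

Initialize: table = {}
Initialize: arr = [4, 3, 6, 6, 3, 3]
Entering loop: for idx, v in enumerate(arr):

After execution: table = {4: 0, 3: 1, 6: 2}
{4: 0, 3: 1, 6: 2}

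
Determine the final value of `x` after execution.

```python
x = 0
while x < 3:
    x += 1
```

Let's trace through this code step by step.

Initialize: x = 0
Entering loop: while x < 3:

After execution: x = 3
3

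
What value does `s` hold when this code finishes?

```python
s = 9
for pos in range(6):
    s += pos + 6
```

Let's trace through this code step by step.

Initialize: s = 9
Entering loop: for pos in range(6):

After execution: s = 60
60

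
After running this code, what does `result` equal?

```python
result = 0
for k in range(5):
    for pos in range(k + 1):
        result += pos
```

Let's trace through this code step by step.

Initialize: result = 0
Entering loop: for k in range(5):

After execution: result = 20
20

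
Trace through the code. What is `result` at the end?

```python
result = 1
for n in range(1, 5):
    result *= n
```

Let's trace through this code step by step.

Initialize: result = 1
Entering loop: for n in range(1, 5):

After execution: result = 24
24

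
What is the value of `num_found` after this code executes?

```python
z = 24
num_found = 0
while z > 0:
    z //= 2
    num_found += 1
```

Let's trace through this code step by step.

Initialize: z = 24
Initialize: num_found = 0
Entering loop: while z > 0:

After execution: num_found = 5
5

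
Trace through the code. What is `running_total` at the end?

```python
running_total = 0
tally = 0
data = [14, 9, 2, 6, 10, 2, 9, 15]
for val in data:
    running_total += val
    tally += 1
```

Let's trace through this code step by step.

Initialize: running_total = 0
Initialize: tally = 0
Initialize: data = [14, 9, 2, 6, 10, 2, 9, 15]
Entering loop: for val in data:

After execution: running_total = 67
67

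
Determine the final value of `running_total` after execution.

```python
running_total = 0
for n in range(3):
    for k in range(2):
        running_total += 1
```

Let's trace through this code step by step.

Initialize: running_total = 0
Entering loop: for n in range(3):

After execution: running_total = 6
6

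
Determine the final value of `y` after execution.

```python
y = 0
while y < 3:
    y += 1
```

Let's trace through this code step by step.

Initialize: y = 0
Entering loop: while y < 3:

After execution: y = 3
3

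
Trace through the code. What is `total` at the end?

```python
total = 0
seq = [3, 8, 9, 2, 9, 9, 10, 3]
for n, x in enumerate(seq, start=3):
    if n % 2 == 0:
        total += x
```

Let's trace through this code step by step.

Initialize: total = 0
Initialize: seq = [3, 8, 9, 2, 9, 9, 10, 3]
Entering loop: for n, x in enumerate(seq, start=3):

After execution: total = 22
22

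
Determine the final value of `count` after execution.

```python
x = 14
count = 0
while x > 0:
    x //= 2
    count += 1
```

Let's trace through this code step by step.

Initialize: x = 14
Initialize: count = 0
Entering loop: while x > 0:

After execution: count = 4
4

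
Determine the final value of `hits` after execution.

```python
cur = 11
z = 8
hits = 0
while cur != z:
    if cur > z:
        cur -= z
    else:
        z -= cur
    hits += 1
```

Let's trace through this code step by step.

Initialize: cur = 11
Initialize: z = 8
Initialize: hits = 0
Entering loop: while cur != z:

After execution: hits = 5
5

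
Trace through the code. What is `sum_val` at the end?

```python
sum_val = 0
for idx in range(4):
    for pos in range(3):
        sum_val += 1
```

Let's trace through this code step by step.

Initialize: sum_val = 0
Entering loop: for idx in range(4):

After execution: sum_val = 12
12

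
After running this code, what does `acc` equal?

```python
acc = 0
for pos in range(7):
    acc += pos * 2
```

Let's trace through this code step by step.

Initialize: acc = 0
Entering loop: for pos in range(7):

After execution: acc = 42
42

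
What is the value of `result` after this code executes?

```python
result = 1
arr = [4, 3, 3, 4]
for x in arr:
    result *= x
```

Let's trace through this code step by step.

Initialize: result = 1
Initialize: arr = [4, 3, 3, 4]
Entering loop: for x in arr:

After execution: result = 144
144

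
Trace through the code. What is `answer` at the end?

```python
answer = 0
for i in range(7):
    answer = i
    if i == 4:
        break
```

Let's trace through this code step by step.

Initialize: answer = 0
Entering loop: for i in range(7):

After execution: answer = 4
4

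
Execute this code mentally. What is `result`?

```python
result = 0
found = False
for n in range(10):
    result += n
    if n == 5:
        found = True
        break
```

Let's trace through this code step by step.

Initialize: result = 0
Initialize: found = False
Entering loop: for n in range(10):

After execution: result = 15
15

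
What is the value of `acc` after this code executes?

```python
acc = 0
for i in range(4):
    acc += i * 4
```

Let's trace through this code step by step.

Initialize: acc = 0
Entering loop: for i in range(4):

After execution: acc = 24
24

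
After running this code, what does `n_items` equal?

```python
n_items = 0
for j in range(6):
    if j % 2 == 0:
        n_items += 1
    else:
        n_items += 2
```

Let's trace through this code step by step.

Initialize: n_items = 0
Entering loop: for j in range(6):

After execution: n_items = 9
9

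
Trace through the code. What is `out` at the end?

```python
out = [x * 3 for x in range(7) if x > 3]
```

Let's trace through this code step by step.

Initialize: out = [x * 3 for x in range(7) if x > 3]

After execution: out = [12, 15, 18]
[12, 15, 18]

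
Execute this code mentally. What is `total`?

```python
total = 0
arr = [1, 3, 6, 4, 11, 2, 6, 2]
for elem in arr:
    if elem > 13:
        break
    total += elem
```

Let's trace through this code step by step.

Initialize: total = 0
Initialize: arr = [1, 3, 6, 4, 11, 2, 6, 2]
Entering loop: for elem in arr:

After execution: total = 35
35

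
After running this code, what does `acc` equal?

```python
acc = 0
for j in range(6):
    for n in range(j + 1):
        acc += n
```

Let's trace through this code step by step.

Initialize: acc = 0
Entering loop: for j in range(6):

After execution: acc = 35
35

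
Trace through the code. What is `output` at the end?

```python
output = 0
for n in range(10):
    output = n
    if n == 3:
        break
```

Let's trace through this code step by step.

Initialize: output = 0
Entering loop: for n in range(10):

After execution: output = 3
3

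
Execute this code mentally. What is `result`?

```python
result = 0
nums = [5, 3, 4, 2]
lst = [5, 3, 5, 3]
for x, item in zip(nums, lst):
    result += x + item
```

Let's trace through this code step by step.

Initialize: result = 0
Initialize: nums = [5, 3, 4, 2]
Initialize: lst = [5, 3, 5, 3]
Entering loop: for x, item in zip(nums, lst):

After execution: result = 30
30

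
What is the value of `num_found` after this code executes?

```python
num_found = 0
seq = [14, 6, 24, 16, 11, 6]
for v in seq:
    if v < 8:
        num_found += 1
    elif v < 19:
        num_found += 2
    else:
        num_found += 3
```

Let's trace through this code step by step.

Initialize: num_found = 0
Initialize: seq = [14, 6, 24, 16, 11, 6]
Entering loop: for v in seq:

After execution: num_found = 11
11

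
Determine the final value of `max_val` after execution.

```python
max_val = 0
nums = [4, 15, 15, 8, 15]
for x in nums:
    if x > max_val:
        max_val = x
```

Let's trace through this code step by step.

Initialize: max_val = 0
Initialize: nums = [4, 15, 15, 8, 15]
Entering loop: for x in nums:

After execution: max_val = 15
15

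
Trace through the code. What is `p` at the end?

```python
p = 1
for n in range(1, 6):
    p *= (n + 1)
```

Let's trace through this code step by step.

Initialize: p = 1
Entering loop: for n in range(1, 6):

After execution: p = 720
720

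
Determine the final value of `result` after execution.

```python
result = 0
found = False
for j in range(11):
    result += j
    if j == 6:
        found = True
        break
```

Let's trace through this code step by step.

Initialize: result = 0
Initialize: found = False
Entering loop: for j in range(11):

After execution: result = 21
21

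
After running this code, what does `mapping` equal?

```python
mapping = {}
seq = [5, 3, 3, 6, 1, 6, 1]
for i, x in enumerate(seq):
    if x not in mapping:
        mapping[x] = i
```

Let's trace through this code step by step.

Initialize: mapping = {}
Initialize: seq = [5, 3, 3, 6, 1, 6, 1]
Entering loop: for i, x in enumerate(seq):

After execution: mapping = {5: 0, 3: 1, 6: 3, 1: 4}
{5: 0, 3: 1, 6: 3, 1: 4}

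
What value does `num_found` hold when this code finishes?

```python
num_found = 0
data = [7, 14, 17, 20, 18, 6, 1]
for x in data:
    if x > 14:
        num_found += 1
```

Let's trace through this code step by step.

Initialize: num_found = 0
Initialize: data = [7, 14, 17, 20, 18, 6, 1]
Entering loop: for x in data:

After execution: num_found = 3
3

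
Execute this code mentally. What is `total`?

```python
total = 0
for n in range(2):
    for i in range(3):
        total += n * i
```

Let's trace through this code step by step.

Initialize: total = 0
Entering loop: for n in range(2):

After execution: total = 3
3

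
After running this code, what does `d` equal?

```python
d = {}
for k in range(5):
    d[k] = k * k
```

Let's trace through this code step by step.

Initialize: d = {}
Entering loop: for k in range(5):

After execution: d = {0: 0, 1: 1, 2: 4, 3: 9, 4: 16}
{0: 0, 1: 1, 2: 4, 3: 9, 4: 16}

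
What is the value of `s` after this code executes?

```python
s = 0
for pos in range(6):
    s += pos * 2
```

Let's trace through this code step by step.

Initialize: s = 0
Entering loop: for pos in range(6):

After execution: s = 30
30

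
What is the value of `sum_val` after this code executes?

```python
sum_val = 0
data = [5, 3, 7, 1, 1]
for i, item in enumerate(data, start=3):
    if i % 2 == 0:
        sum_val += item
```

Let's trace through this code step by step.

Initialize: sum_val = 0
Initialize: data = [5, 3, 7, 1, 1]
Entering loop: for i, item in enumerate(data, start=3):

After execution: sum_val = 4
4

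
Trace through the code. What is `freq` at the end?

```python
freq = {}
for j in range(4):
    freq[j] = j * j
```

Let's trace through this code step by step.

Initialize: freq = {}
Entering loop: for j in range(4):

After execution: freq = {0: 0, 1: 1, 2: 4, 3: 9}
{0: 0, 1: 1, 2: 4, 3: 9}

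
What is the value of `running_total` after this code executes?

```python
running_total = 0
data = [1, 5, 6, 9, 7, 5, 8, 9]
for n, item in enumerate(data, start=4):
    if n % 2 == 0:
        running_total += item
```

Let's trace through this code step by step.

Initialize: running_total = 0
Initialize: data = [1, 5, 6, 9, 7, 5, 8, 9]
Entering loop: for n, item in enumerate(data, start=4):

After execution: running_total = 22
22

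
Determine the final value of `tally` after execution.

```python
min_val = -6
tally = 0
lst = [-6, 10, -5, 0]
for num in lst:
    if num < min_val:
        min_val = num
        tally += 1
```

Let's trace through this code step by step.

Initialize: min_val = -6
Initialize: tally = 0
Initialize: lst = [-6, 10, -5, 0]
Entering loop: for num in lst:

After execution: tally = 0
0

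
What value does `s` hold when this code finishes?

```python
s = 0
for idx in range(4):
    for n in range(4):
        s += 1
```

Let's trace through this code step by step.

Initialize: s = 0
Entering loop: for idx in range(4):

After execution: s = 16
16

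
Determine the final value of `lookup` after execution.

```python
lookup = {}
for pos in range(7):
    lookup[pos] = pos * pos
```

Let's trace through this code step by step.

Initialize: lookup = {}
Entering loop: for pos in range(7):

After execution: lookup = {0: 0, 1: 1, 2: 4, 3: 9, 4: 16, 5: 25, 6: 36}
{0: 0, 1: 1, 2: 4, 3: 9, 4: 16, 5: 25, 6: 36}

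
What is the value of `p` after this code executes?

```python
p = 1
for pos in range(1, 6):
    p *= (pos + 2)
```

Let's trace through this code step by step.

Initialize: p = 1
Entering loop: for pos in range(1, 6):

After execution: p = 2520
2520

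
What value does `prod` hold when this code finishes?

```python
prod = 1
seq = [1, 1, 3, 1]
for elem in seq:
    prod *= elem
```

Let's trace through this code step by step.

Initialize: prod = 1
Initialize: seq = [1, 1, 3, 1]
Entering loop: for elem in seq:

After execution: prod = 3
3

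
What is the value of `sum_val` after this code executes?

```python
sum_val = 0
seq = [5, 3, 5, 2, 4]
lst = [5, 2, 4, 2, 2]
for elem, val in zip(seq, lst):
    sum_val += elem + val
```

Let's trace through this code step by step.

Initialize: sum_val = 0
Initialize: seq = [5, 3, 5, 2, 4]
Initialize: lst = [5, 2, 4, 2, 2]
Entering loop: for elem, val in zip(seq, lst):

After execution: sum_val = 34
34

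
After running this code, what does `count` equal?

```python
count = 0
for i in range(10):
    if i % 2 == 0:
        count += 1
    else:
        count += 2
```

Let's trace through this code step by step.

Initialize: count = 0
Entering loop: for i in range(10):

After execution: count = 15
15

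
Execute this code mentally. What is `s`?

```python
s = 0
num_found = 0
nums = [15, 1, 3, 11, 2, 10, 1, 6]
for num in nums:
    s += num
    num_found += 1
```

Let's trace through this code step by step.

Initialize: s = 0
Initialize: num_found = 0
Initialize: nums = [15, 1, 3, 11, 2, 10, 1, 6]
Entering loop: for num in nums:

After execution: s = 49
49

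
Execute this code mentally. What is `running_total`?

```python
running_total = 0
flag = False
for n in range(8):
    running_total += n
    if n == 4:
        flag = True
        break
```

Let's trace through this code step by step.

Initialize: running_total = 0
Initialize: flag = False
Entering loop: for n in range(8):

After execution: running_total = 10
10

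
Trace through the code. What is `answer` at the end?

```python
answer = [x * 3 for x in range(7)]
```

Let's trace through this code step by step.

Initialize: answer = [x * 3 for x in range(7)]

After execution: answer = [0, 3, 6, 9, 12, 15, 18]
[0, 3, 6, 9, 12, 15, 18]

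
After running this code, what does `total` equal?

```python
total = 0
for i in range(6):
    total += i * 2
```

Let's trace through this code step by step.

Initialize: total = 0
Entering loop: for i in range(6):

After execution: total = 30
30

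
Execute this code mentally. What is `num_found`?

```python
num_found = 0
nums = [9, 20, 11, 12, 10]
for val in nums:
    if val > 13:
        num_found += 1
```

Let's trace through this code step by step.

Initialize: num_found = 0
Initialize: nums = [9, 20, 11, 12, 10]
Entering loop: for val in nums:

After execution: num_found = 1
1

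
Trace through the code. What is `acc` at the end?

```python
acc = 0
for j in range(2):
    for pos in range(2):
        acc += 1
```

Let's trace through this code step by step.

Initialize: acc = 0
Entering loop: for j in range(2):

After execution: acc = 4
4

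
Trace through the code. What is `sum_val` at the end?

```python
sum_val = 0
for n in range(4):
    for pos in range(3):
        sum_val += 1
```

Let's trace through this code step by step.

Initialize: sum_val = 0
Entering loop: for n in range(4):

After execution: sum_val = 12
12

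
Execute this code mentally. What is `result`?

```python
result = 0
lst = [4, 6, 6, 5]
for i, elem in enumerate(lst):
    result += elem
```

Let's trace through this code step by step.

Initialize: result = 0
Initialize: lst = [4, 6, 6, 5]
Entering loop: for i, elem in enumerate(lst):

After execution: result = 21
21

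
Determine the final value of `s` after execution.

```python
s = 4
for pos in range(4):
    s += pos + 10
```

Let's trace through this code step by step.

Initialize: s = 4
Entering loop: for pos in range(4):

After execution: s = 50
50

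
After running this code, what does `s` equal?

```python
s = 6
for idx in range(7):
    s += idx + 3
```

Let's trace through this code step by step.

Initialize: s = 6
Entering loop: for idx in range(7):

After execution: s = 48
48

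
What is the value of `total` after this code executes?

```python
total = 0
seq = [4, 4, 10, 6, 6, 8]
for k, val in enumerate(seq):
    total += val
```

Let's trace through this code step by step.

Initialize: total = 0
Initialize: seq = [4, 4, 10, 6, 6, 8]
Entering loop: for k, val in enumerate(seq):

After execution: total = 38
38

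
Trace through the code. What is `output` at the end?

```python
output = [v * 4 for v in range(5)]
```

Let's trace through this code step by step.

Initialize: output = [v * 4 for v in range(5)]

After execution: output = [0, 4, 8, 12, 16]
[0, 4, 8, 12, 16]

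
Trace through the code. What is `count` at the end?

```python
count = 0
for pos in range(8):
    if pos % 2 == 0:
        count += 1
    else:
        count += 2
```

Let's trace through this code step by step.

Initialize: count = 0
Entering loop: for pos in range(8):

After execution: count = 12
12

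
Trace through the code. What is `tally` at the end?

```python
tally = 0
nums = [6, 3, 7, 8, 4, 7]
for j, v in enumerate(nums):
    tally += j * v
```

Let's trace through this code step by step.

Initialize: tally = 0
Initialize: nums = [6, 3, 7, 8, 4, 7]
Entering loop: for j, v in enumerate(nums):

After execution: tally = 92
92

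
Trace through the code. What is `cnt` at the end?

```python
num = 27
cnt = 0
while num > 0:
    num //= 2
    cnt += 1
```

Let's trace through this code step by step.

Initialize: num = 27
Initialize: cnt = 0
Entering loop: while num > 0:

After execution: cnt = 5
5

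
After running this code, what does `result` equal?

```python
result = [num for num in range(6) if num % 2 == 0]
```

Let's trace through this code step by step.

Initialize: result = [num for num in range(6) if num % 2 == 0]

After execution: result = [0, 2, 4]
[0, 2, 4]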